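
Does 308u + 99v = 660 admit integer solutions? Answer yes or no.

gcd(308, 99) = 11  (308 = 3×99 + 11, 99 = 9×11).
11 divides 660, so integer solutions exist.

yes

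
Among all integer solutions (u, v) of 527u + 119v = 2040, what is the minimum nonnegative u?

gcd(527, 119):
  527 = 4*119 + 51
  119 = 2*51 + 17
  51 = 3*17
so gcd(527, 119) = 17.
17 divides 2040, so solutions exist.
Back-substitute for Bézout coefficients:
  17 = 119 - 2*51
  ... = 527*(-2) + 119*(9)
Scale by 2040/17 = 120: (u₀, v₀) = (-240, 1080).
General solution: u = -240 + 7t, v = 1080 - 31t for integer t.
u ≥ 0: smallest is -240 mod 7 = 5 (at t = 35), with v = -5.

5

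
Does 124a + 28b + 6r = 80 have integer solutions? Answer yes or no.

yes

gcd(124, 28):
  124 = 4×28 + 12
  28 = 2×12 + 4
  12 = 3×4
so gcd(124, 28) = 4.
gcd(4, 6) = 2.
2 divides 80, so integer solutions exist.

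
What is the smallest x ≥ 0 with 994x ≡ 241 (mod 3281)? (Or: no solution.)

2697

gcd(3281, 994):
  3281 = 3·994 + 299
  994 = 3·299 + 97
  299 = 3·97 + 8
  97 = 12·8 + 1
  8 = 8·1
so gcd(3281, 994) = 1.
1 divides 241, so solutions exist.
Back-substitute for Bézout coefficients:
  1 = 97 - 12·8
  ... = 994·(406) + 3281·(-123)
So 994·(406) ≡ 1 (mod 3281); multiply by 241: x ≡ 97846 (mod 3281).
Smallest nonnegative: x = 97846 mod 3281 = 2697.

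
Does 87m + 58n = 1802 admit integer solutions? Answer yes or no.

no

gcd(87, 58) = 29.
29 does not divide 1802 (remainder 4), so no integer solutions.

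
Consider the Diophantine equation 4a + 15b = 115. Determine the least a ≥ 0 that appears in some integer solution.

gcd(15, 4):
  15 = 3*4 + 3
  4 = 1*3 + 1
  3 = 3*1
so gcd(15, 4) = 1.
1 divides 115, so solutions exist.
Back-substitute for Bézout coefficients:
  1 = 4 - 1*3
  ... = 4*(4) + 15*(-1)
Scale by 115/1 = 115: (a₀, b₀) = (460, -115).
General solution: a = 460 + 15t, b = -115 - 4t for integer t.
a ≥ 0: smallest is 460 mod 15 = 10 (at t = -30), with b = 5.

10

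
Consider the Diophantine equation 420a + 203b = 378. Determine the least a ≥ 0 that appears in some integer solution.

27

gcd(420, 203) = 7  (420 = 2·203 + 14, 203 = 14·14 + 7, 14 = 2·7).
7 divides 378, so solutions exist.
Back-substituting, 420·(-14) + 203·(29) = 7.
Scale by 378/7 = 54: (a₀, b₀) = (-756, 1566).
General solution: a = -756 + 29t, b = 1566 - 60t for integer t.
a ≥ 0: smallest is -756 mod 29 = 27 (at t = 27), with b = -54.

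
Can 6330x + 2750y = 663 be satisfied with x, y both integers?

no

gcd(6330, 2750) = 10  (6330 = 2·2750 + 830, 2750 = 3·830 + 260, 830 = 3·260 + 50, 260 = 5·50 + 10, 50 = 5·10).
10 does not divide 663 (remainder 3), so no integer solutions.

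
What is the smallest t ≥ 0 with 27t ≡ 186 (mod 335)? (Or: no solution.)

193

gcd(335, 27) = 1  (335 = 12×27 + 11, 27 = 2×11 + 5, 11 = 2×5 + 1, 5 = 5×1).
1 divides 186, so solutions exist.
Back-substituting, 27×(-62) + 335×(5) = 1.
So 27×(-62) ≡ 1 (mod 335); multiply by 186: t ≡ -11532 (mod 335).
Smallest nonnegative: t = -11532 mod 335 = 193.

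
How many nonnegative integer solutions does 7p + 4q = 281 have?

gcd(7, 4):
  7 = 1×4 + 3
  4 = 1×3 + 1
  3 = 3×1
so gcd(7, 4) = 1.
Back-substitute for Bézout coefficients:
  1 = 4 - 1×3
  ... = 7×(-1) + 4×(2)
Scale by 281: one solution is (-281, 562). Reduce p mod 4: (3, 65).
General: p = 3 + 4t, q = 65 - 7t.
p ≥ 0 ⇒ t ≥ 0; q ≥ 0 ⇒ t ≤ 9. So t ∈ [0, 9]: 10 solutions.

10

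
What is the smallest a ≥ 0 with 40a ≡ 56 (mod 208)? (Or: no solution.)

gcd(208, 40):
  208 = 5·40 + 8
  40 = 5·8
so gcd(208, 40) = 8.
8 divides 56, so solutions exist.
Back-substitute for Bézout coefficients:
  8 = 208 - 5·40
  ... = 40·(-5) + 208·(1)
So 40·(-5) ≡ 8 (mod 208); multiply by 7: a ≡ -35 (mod 26).
Smallest nonnegative: a = -35 mod 26 = 17.

17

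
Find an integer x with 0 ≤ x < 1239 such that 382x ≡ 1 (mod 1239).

gcd(1239, 382) = 1.
By Bézout, 382·(373) + 1239·(-115) = 1.
So 382·373 ≡ 1 (mod 1239), and 373 mod 1239 = 373.

373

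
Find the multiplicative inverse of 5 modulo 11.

gcd(11, 5) = 1  (11 = 2*5 + 1, 5 = 5*1).
Back-substituting, 5*(-2) + 11*(1) = 1.
So 5*-2 ≡ 1 (mod 11), and -2 mod 11 = 9.

9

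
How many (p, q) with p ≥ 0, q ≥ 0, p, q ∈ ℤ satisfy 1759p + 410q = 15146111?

21

gcd(1759, 410) = 1.
By Bézout, 1759·(-31) + 410·(133) = 1.
One solution: (99, 36517).
General: p = 99 + 410t, q = 36517 - 1759t.
p ≥ 0 ⇒ t ≥ 0; q ≥ 0 ⇒ t ≤ 20. So t ∈ [0, 20]: 21 solutions.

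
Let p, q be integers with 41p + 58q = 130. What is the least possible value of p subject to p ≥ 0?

gcd(58, 41) = 1.
1 divides 130, so solutions exist.
By Bézout, 41×(17) + 58×(-12) = 1.
Scale by 130/1 = 130: (p₀, q₀) = (2210, -1560).
General solution: p = 2210 + 58t, q = -1560 - 41t for integer t.
p ≥ 0: smallest is 2210 mod 58 = 6 (at t = -38), with q = -2.

6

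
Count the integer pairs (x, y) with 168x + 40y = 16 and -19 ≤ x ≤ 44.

13

gcd(168, 40) = 8  (168 = 4·40 + 8, 40 = 5·8).
Back-substituting, 168·(1) + 40·(-4) = 8.
Scale by 2: particular solution (2, -8); reduce x mod 5: (2, -8).
General solution: x = 2 + 5t, y = -8 - 21t for integer t.
-19 ≤ 2 + 5t ≤ 44 gives t ∈ [-4, 8], which is 13 values.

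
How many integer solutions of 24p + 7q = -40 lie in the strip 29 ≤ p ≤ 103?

gcd(24, 7) = 1  (24 = 3·7 + 3, 7 = 2·3 + 1, 3 = 3·1).
Back-substituting, 24·(-2) + 7·(7) = 1.
Scale by -40: particular solution (80, -280); reduce p mod 7: (3, -16).
General solution: p = 3 + 7t, q = -16 - 24t for integer t.
29 ≤ 3 + 7t ≤ 103 gives t ∈ [4, 14], which is 11 values.

11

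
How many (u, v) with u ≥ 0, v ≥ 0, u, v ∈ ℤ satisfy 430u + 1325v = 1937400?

17

gcd(1325, 430) = 5.
By Bézout, 430·(-114) + 1325·(37) = 5.
One solution: (130, 1420).
General: u = 130 + 265t, v = 1420 - 86t.
u ≥ 0 ⇒ t ≥ 0; v ≥ 0 ⇒ t ≤ 16. So t ∈ [0, 16]: 17 solutions.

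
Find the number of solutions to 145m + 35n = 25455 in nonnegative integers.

25

gcd(145, 35) = 5  (145 = 4×35 + 5, 35 = 7×5).
Back-substituting, 145×(1) + 35×(-4) = 5.
Scale by 5091: one solution is (5091, -20364). Reduce m mod 7: (2, 719).
General: m = 2 + 7t, n = 719 - 29t.
m ≥ 0 ⇒ t ≥ 0; n ≥ 0 ⇒ t ≤ 24. So t ∈ [0, 24]: 25 solutions.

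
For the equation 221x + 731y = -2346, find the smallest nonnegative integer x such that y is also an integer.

gcd(731, 221) = 17  (731 = 3*221 + 68, 221 = 3*68 + 17, 68 = 4*17).
17 divides -2346, so solutions exist.
Back-substituting, 221*(10) + 731*(-3) = 17.
Scale by -2346/17 = -138: (x₀, y₀) = (-1380, 414).
General solution: x = -1380 + 43t, y = 414 - 13t for integer t.
x ≥ 0: smallest is -1380 mod 43 = 39 (at t = 33), with y = -15.

39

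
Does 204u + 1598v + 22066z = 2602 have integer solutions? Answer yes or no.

no

gcd(1598, 204) = 34  (1598 = 7×204 + 170, 204 = 1×170 + 34, 170 = 5×34).
gcd(34, 22066) = 34.
34 does not divide 2602 (remainder 18), so no integer solutions.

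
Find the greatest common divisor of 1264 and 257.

gcd(1264, 257):
  1264 = 4×257 + 236
  257 = 1×236 + 21
  236 = 11×21 + 5
  21 = 4×5 + 1
  5 = 5×1
so gcd(1264, 257) = 1.

1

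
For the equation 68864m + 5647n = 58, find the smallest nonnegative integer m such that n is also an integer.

gcd(68864, 5647):
  68864 = 12·5647 + 1100
  5647 = 5·1100 + 147
  1100 = 7·147 + 71
  147 = 2·71 + 5
  71 = 14·5 + 1
  5 = 5·1
so gcd(68864, 5647) = 1.
1 divides 58, so solutions exist.
Back-substitute for Bézout coefficients:
  1 = 71 - 14·5
  ... = 68864·(1114) + 5647·(-13585)
Scale by 58/1 = 58: (m₀, n₀) = (64612, -787930).
General solution: m = 64612 + 5647t, n = -787930 - 68864t for integer t.
m ≥ 0: smallest is 64612 mod 5647 = 2495 (at t = -11), with n = -30426.

2495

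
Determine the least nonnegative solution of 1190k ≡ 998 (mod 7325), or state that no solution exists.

no solution

gcd(7325, 1190):
  7325 = 6·1190 + 185
  1190 = 6·185 + 80
  185 = 2·80 + 25
  80 = 3·25 + 5
  25 = 5·5
so gcd(7325, 1190) = 5.
5 does not divide 998, so the congruence has no solution.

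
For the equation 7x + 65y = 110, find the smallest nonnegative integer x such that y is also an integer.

25

gcd(65, 7) = 1.
1 divides 110, so solutions exist.
By Bézout, 7×(28) + 65×(-3) = 1.
Scale by 110/1 = 110: (x₀, y₀) = (3080, -330).
General solution: x = 3080 + 65t, y = -330 - 7t for integer t.
x ≥ 0: smallest is 3080 mod 65 = 25 (at t = -47), with y = -1.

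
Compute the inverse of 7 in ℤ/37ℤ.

16

gcd(37, 7):
  37 = 5·7 + 2
  7 = 3·2 + 1
  2 = 2·1
so gcd(37, 7) = 1.
Back-substitute for Bézout coefficients:
  1 = 7 - 3·2
  ... = 7·(16) + 37·(-3)
So 7·16 ≡ 1 (mod 37), and 16 mod 37 = 16.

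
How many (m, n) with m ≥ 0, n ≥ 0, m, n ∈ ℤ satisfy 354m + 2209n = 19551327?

25

gcd(2209, 354) = 1.
By Bézout, 354*(-156) + 2209*(25) = 1.
One solution: (1259, 8649).
General: m = 1259 + 2209t, n = 8649 - 354t.
m ≥ 0 ⇒ t ≥ 0; n ≥ 0 ⇒ t ≤ 24. So t ∈ [0, 24]: 25 solutions.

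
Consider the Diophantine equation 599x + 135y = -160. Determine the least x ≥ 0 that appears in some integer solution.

gcd(599, 135):
  599 = 4×135 + 59
  135 = 2×59 + 17
  59 = 3×17 + 8
  17 = 2×8 + 1
  8 = 8×1
so gcd(599, 135) = 1.
1 divides -160, so solutions exist.
Back-substitute for Bézout coefficients:
  1 = 17 - 2×8
  ... = 599×(-16) + 135×(71)
Scale by -160/1 = -160: (x₀, y₀) = (2560, -11360).
General solution: x = 2560 + 135t, y = -11360 - 599t for integer t.
x ≥ 0: smallest is 2560 mod 135 = 130 (at t = -18), with y = -578.

130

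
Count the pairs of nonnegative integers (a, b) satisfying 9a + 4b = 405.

gcd(9, 4):
  9 = 2·4 + 1
  4 = 4·1
so gcd(9, 4) = 1.
Back-substitute for Bézout coefficients:
  1 = 9 - 2·4
  ... = 9·(1) + 4·(-2)
Scale by 405: one solution is (405, -810). Reduce a mod 4: (1, 99).
General: a = 1 + 4t, b = 99 - 9t.
a ≥ 0 ⇒ t ≥ 0; b ≥ 0 ⇒ t ≤ 11. So t ∈ [0, 11]: 12 solutions.

12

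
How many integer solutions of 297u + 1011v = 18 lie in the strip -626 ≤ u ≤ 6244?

gcd(1011, 297) = 3.
By Bézout, 297·(160) + 1011·(-47) = 3.
Particular solution: (286, -84).
General solution: u = 286 + 337t, v = -84 - 99t for integer t.
-626 ≤ 286 + 337t ≤ 6244 gives t ∈ [-2, 17], which is 20 values.

20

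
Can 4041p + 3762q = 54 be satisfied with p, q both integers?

gcd(4041, 3762):
  4041 = 1*3762 + 279
  3762 = 13*279 + 135
  279 = 2*135 + 9
  135 = 15*9
so gcd(4041, 3762) = 9.
9 divides 54, so integer solutions exist.

yes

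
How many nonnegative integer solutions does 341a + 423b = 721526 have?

5

gcd(423, 341) = 1  (423 = 1·341 + 82, 341 = 4·82 + 13, 82 = 6·13 + 4, 13 = 3·4 + 1, 4 = 4·1).
Back-substituting, 341·(98) + 423·(-79) = 1.
Scale by 721526: one solution is (70709548, -57000554). Reduce a mod 423: (22, 1688).
General: a = 22 + 423t, b = 1688 - 341t.
a ≥ 0 ⇒ t ≥ 0; b ≥ 0 ⇒ t ≤ 4. So t ∈ [0, 4]: 5 solutions.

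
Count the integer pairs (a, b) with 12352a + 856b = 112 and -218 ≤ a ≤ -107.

gcd(12352, 856) = 8  (12352 = 14*856 + 368, 856 = 2*368 + 120, 368 = 3*120 + 8, 120 = 15*8).
Back-substituting, 12352*(7) + 856*(-101) = 8.
Scale by 14: particular solution (98, -1414); reduce a mod 107: (98, -1414).
General solution: a = 98 + 107t, b = -1414 - 1544t for integer t.
-218 ≤ 98 + 107t ≤ -107 gives t ∈ [-2, -2], which is 1 value.

1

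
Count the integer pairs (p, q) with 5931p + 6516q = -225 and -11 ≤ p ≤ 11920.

gcd(6516, 5931) = 9.
By Bézout, 5931×(323) + 6516×(-294) = 9.
Particular solution: (613, -558).
General solution: p = 613 + 724t, q = -558 - 659t for integer t.
-11 ≤ 613 + 724t ≤ 11920 gives t ∈ [0, 15], which is 16 values.

16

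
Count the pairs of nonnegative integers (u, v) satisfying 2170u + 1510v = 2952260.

9

gcd(2170, 1510):
  2170 = 1×1510 + 660
  1510 = 2×660 + 190
  660 = 3×190 + 90
  190 = 2×90 + 10
  90 = 9×10
so gcd(2170, 1510) = 10.
Back-substitute for Bézout coefficients:
  10 = 190 - 2×90
  ... = 2170×(-16) + 1510×(23)
Scale by 295226: one solution is (-4723616, 6790198). Reduce u mod 151: (117, 1787).
General: u = 117 + 151t, v = 1787 - 217t.
u ≥ 0 ⇒ t ≥ 0; v ≥ 0 ⇒ t ≤ 8. So t ∈ [0, 8]: 9 solutions.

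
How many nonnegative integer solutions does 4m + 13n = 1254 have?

gcd(13, 4) = 1  (13 = 3×4 + 1, 4 = 4×1).
Back-substituting, 4×(-3) + 13×(1) = 1.
Scale by 1254: one solution is (-3762, 1254). Reduce m mod 13: (8, 94).
General: m = 8 + 13t, n = 94 - 4t.
m ≥ 0 ⇒ t ≥ 0; n ≥ 0 ⇒ t ≤ 23. So t ∈ [0, 23]: 24 solutions.

24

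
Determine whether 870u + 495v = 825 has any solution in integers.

yes

gcd(870, 495) = 15  (870 = 1×495 + 375, 495 = 1×375 + 120, 375 = 3×120 + 15, 120 = 8×15).
15 divides 825, so integer solutions exist.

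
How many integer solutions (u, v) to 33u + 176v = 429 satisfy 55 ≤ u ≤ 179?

8

gcd(176, 33):
  176 = 5*33 + 11
  33 = 3*11
so gcd(176, 33) = 11.
Back-substitute for Bézout coefficients:
  11 = 176 - 5*33
  ... = 33*(-5) + 176*(1)
Scale by 39: particular solution (-195, 39); reduce u mod 16: (13, 0).
General solution: u = 13 + 16t, v = 0 - 3t for integer t.
55 ≤ 13 + 16t ≤ 179 gives t ∈ [3, 10], which is 8 values.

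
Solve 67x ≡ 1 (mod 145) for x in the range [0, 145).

gcd(145, 67) = 1.
By Bézout, 67·(13) + 145·(-6) = 1.
So 67·13 ≡ 1 (mod 145), and 13 mod 145 = 13.

13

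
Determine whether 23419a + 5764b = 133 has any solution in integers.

gcd(23419, 5764):
  23419 = 4·5764 + 363
  5764 = 15·363 + 319
  363 = 1·319 + 44
  319 = 7·44 + 11
  44 = 4·11
so gcd(23419, 5764) = 11.
11 does not divide 133 (remainder 1), so no integer solutions.

no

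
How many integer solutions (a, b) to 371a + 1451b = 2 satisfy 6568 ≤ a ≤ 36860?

21

gcd(1451, 371):
  1451 = 3·371 + 338
  371 = 1·338 + 33
  338 = 10·33 + 8
  33 = 4·8 + 1
  8 = 8·1
so gcd(1451, 371) = 1.
Back-substitute for Bézout coefficients:
  1 = 33 - 4·8
  ... = 371·(176) + 1451·(-45)
Scale by 2: particular solution (352, -90); reduce a mod 1451: (352, -90).
General solution: a = 352 + 1451t, b = -90 - 371t for integer t.
6568 ≤ 352 + 1451t ≤ 36860 gives t ∈ [5, 25], which is 21 values.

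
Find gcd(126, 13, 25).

gcd(126, 13) = 1  (126 = 9·13 + 9, 13 = 1·9 + 4, 9 = 2·4 + 1, 4 = 4·1).
gcd(1, 25) = 1.

1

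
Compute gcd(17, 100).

gcd(100, 17):
  100 = 5*17 + 15
  17 = 1*15 + 2
  15 = 7*2 + 1
  2 = 2*1
so gcd(100, 17) = 1.

1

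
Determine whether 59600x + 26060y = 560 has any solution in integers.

gcd(59600, 26060) = 20.
20 divides 560, so integer solutions exist.

yes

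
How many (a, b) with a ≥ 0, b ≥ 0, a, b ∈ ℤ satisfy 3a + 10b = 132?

5

gcd(10, 3):
  10 = 3·3 + 1
  3 = 3·1
so gcd(10, 3) = 1.
Back-substitute for Bézout coefficients:
  1 = 10 - 3·3
  ... = 3·(-3) + 10·(1)
Scale by 132: one solution is (-396, 132). Reduce a mod 10: (4, 12).
General: a = 4 + 10t, b = 12 - 3t.
a ≥ 0 ⇒ t ≥ 0; b ≥ 0 ⇒ t ≤ 4. So t ∈ [0, 4]: 5 solutions.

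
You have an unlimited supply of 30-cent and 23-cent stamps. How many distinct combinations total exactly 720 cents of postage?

Need nonnegative integers with 30j + 23k = 720.
gcd(30, 23) = 1, and 30·(10) + 23·(-13) = 1.
So (j₀, k₀) = (7200, -9360); general j = 7200 + 23t, k = -9360 - 30t.
j ≥ 0 ⇒ t ≥ -313; k ≥ 0 ⇒ t ≤ -312. That's 2 values of t.

2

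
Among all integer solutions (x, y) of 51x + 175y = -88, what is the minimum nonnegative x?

12

gcd(175, 51):
  175 = 3*51 + 22
  51 = 2*22 + 7
  22 = 3*7 + 1
  7 = 7*1
so gcd(175, 51) = 1.
1 divides -88, so solutions exist.
Back-substitute for Bézout coefficients:
  1 = 22 - 3*7
  ... = 51*(-24) + 175*(7)
Scale by -88/1 = -88: (x₀, y₀) = (2112, -616).
General solution: x = 2112 + 175t, y = -616 - 51t for integer t.
x ≥ 0: smallest is 2112 mod 175 = 12 (at t = -12), with y = -4.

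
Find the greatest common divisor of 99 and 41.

gcd(99, 41) = 1  (99 = 2×41 + 17, 41 = 2×17 + 7, 17 = 2×7 + 3, 7 = 2×3 + 1, 3 = 3×1).

1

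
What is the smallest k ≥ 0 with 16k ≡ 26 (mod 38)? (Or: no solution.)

4

gcd(38, 16) = 2.
2 divides 26, so solutions exist.
By Bézout, 16*(-7) + 38*(3) = 2.
So 16*(-7) ≡ 2 (mod 38); multiply by 13: k ≡ -91 (mod 19).
Smallest nonnegative: k = -91 mod 19 = 4.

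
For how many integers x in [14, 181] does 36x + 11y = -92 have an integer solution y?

15

gcd(36, 11) = 1.
By Bézout, 36*(4) + 11*(-13) = 1.
Particular solution: (6, -28).
General solution: x = 6 + 11t, y = -28 - 36t for integer t.
14 ≤ 6 + 11t ≤ 181 gives t ∈ [1, 15], which is 15 values.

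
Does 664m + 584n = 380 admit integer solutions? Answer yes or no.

no

gcd(664, 584) = 8  (664 = 1×584 + 80, 584 = 7×80 + 24, 80 = 3×24 + 8, 24 = 3×8).
8 does not divide 380 (remainder 4), so no integer solutions.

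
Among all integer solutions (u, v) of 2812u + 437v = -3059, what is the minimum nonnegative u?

0

gcd(2812, 437) = 19.
19 divides -3059, so solutions exist.
By Bézout, 2812·(7) + 437·(-45) = 19.
Scale by -3059/19 = -161: (u₀, v₀) = (-1127, 7245).
General solution: u = -1127 + 23t, v = 7245 - 148t for integer t.
u ≥ 0: smallest is -1127 mod 23 = 0 (at t = 49), with v = -7.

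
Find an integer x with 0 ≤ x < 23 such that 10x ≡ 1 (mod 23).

7

gcd(23, 10) = 1.
By Bézout, 10·(7) + 23·(-3) = 1.
So 10·7 ≡ 1 (mod 23), and 7 mod 23 = 7.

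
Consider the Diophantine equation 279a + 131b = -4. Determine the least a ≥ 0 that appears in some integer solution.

gcd(279, 131) = 1.
1 divides -4, so solutions exist.
By Bézout, 279×(54) + 131×(-115) = 1.
Scale by -4/1 = -4: (a₀, b₀) = (-216, 460).
General solution: a = -216 + 131t, b = 460 - 279t for integer t.
a ≥ 0: smallest is -216 mod 131 = 46 (at t = 2), with b = -98.

46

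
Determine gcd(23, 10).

gcd(23, 10):
  23 = 2*10 + 3
  10 = 3*3 + 1
  3 = 3*1
so gcd(23, 10) = 1.

1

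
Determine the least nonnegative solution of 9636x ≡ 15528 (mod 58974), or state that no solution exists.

gcd(58974, 9636):
  58974 = 6*9636 + 1158
  9636 = 8*1158 + 372
  1158 = 3*372 + 42
  372 = 8*42 + 36
  42 = 1*36 + 6
  36 = 6*6
so gcd(58974, 9636) = 6.
6 divides 15528, so solutions exist.
Back-substitute for Bézout coefficients:
  6 = 42 - 1*36
  ... = 9636*(-1426) + 58974*(233)
So 9636*(-1426) ≡ 6 (mod 58974); multiply by 2588: x ≡ -3690488 (mod 9829).
Smallest nonnegative: x = -3690488 mod 9829 = 5216.

5216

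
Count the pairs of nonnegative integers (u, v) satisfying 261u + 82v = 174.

0

gcd(261, 82):
  261 = 3·82 + 15
  82 = 5·15 + 7
  15 = 2·7 + 1
  7 = 7·1
so gcd(261, 82) = 1.
Back-substitute for Bézout coefficients:
  1 = 15 - 2·7
  ... = 261·(11) + 82·(-35)
Scale by 174: one solution is (1914, -6090). Reduce u mod 82: (28, -87).
General: u = 28 + 82t, v = -87 - 261t.
u ≥ 0 ⇒ t ≥ 0; v ≥ 0 ⇒ t ≤ -1. So t ∈ [0, -1]: 0 solutions.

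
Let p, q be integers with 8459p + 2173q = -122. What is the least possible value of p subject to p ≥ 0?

gcd(8459, 2173) = 1  (8459 = 3·2173 + 1940, 2173 = 1·1940 + 233, 1940 = 8·233 + 76, 233 = 3·76 + 5, 76 = 15·5 + 1, 5 = 5·1).
1 divides -122, so solutions exist.
Back-substituting, 8459·(429) + 2173·(-1670) = 1.
Scale by -122/1 = -122: (p₀, q₀) = (-52338, 203740).
General solution: p = -52338 + 2173t, q = 203740 - 8459t for integer t.
p ≥ 0: smallest is -52338 mod 2173 = 1987 (at t = 25), with q = -7735.

1987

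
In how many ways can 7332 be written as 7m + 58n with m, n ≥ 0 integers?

18

gcd(58, 7):
  58 = 8×7 + 2
  7 = 3×2 + 1
  2 = 2×1
so gcd(58, 7) = 1.
Back-substitute for Bézout coefficients:
  1 = 7 - 3×2
  ... = 7×(25) + 58×(-3)
Scale by 7332: one solution is (183300, -21996). Reduce m mod 58: (20, 124).
General: m = 20 + 58t, n = 124 - 7t.
m ≥ 0 ⇒ t ≥ 0; n ≥ 0 ⇒ t ≤ 17. So t ∈ [0, 17]: 18 solutions.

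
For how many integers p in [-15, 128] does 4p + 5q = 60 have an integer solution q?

29

gcd(5, 4) = 1.
By Bézout, 4·(-1) + 5·(1) = 1.
Particular solution: (0, 12).
General solution: p = 0 + 5t, q = 12 - 4t for integer t.
-15 ≤ 0 + 5t ≤ 128 gives t ∈ [-3, 25], which is 29 values.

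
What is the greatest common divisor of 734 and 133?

1

gcd(734, 133):
  734 = 5×133 + 69
  133 = 1×69 + 64
  69 = 1×64 + 5
  64 = 12×5 + 4
  5 = 1×4 + 1
  4 = 4×1
so gcd(734, 133) = 1.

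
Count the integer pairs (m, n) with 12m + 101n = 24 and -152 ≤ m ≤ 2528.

27

gcd(101, 12) = 1  (101 = 8×12 + 5, 12 = 2×5 + 2, 5 = 2×2 + 1, 2 = 2×1).
Back-substituting, 12×(-42) + 101×(5) = 1.
Scale by 24: particular solution (-1008, 120); reduce m mod 101: (2, 0).
General solution: m = 2 + 101t, n = 0 - 12t for integer t.
-152 ≤ 2 + 101t ≤ 2528 gives t ∈ [-1, 25], which is 27 values.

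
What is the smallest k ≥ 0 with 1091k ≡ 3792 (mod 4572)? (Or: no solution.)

gcd(4572, 1091) = 1  (4572 = 4·1091 + 208, 1091 = 5·208 + 51, 208 = 4·51 + 4, 51 = 12·4 + 3, 4 = 1·3 + 1, 3 = 3·1).
1 divides 3792, so solutions exist.
Back-substituting, 1091·(-1165) + 4572·(278) = 1.
So 1091·(-1165) ≡ 1 (mod 4572); multiply by 3792: k ≡ -4417680 (mod 4572).
Smallest nonnegative: k = -4417680 mod 4572 = 3444.

3444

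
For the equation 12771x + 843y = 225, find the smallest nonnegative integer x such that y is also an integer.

gcd(12771, 843) = 3  (12771 = 15·843 + 126, 843 = 6·126 + 87, 126 = 1·87 + 39, 87 = 2·39 + 9, 39 = 4·9 + 3, 9 = 3·3).
3 divides 225, so solutions exist.
Back-substituting, 12771·(87) + 843·(-1318) = 3.
Scale by 225/3 = 75: (x₀, y₀) = (6525, -98850).
General solution: x = 6525 + 281t, y = -98850 - 4257t for integer t.
x ≥ 0: smallest is 6525 mod 281 = 62 (at t = -23), with y = -939.

62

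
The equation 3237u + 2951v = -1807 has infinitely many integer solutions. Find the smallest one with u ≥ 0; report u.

gcd(3237, 2951):
  3237 = 1×2951 + 286
  2951 = 10×286 + 91
  286 = 3×91 + 13
  91 = 7×13
so gcd(3237, 2951) = 13.
13 divides -1807, so solutions exist.
Back-substitute for Bézout coefficients:
  13 = 286 - 3×91
  ... = 3237×(31) + 2951×(-34)
Scale by -1807/13 = -139: (u₀, v₀) = (-4309, 4726).
General solution: u = -4309 + 227t, v = 4726 - 249t for integer t.
u ≥ 0: smallest is -4309 mod 227 = 4 (at t = 19), with v = -5.

4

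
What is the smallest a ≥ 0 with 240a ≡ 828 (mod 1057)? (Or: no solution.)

gcd(1057, 240) = 1  (1057 = 4·240 + 97, 240 = 2·97 + 46, 97 = 2·46 + 5, 46 = 9·5 + 1, 5 = 5·1).
1 divides 828, so solutions exist.
Back-substituting, 240·(207) + 1057·(-47) = 1.
So 240·(207) ≡ 1 (mod 1057); multiply by 828: a ≡ 171396 (mod 1057).
Smallest nonnegative: a = 171396 mod 1057 = 162.

162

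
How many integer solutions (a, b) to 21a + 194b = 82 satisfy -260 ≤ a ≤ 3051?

17

gcd(194, 21):
  194 = 9·21 + 5
  21 = 4·5 + 1
  5 = 5·1
so gcd(194, 21) = 1.
Back-substitute for Bézout coefficients:
  1 = 21 - 4·5
  ... = 21·(37) + 194·(-4)
Scale by 82: particular solution (3034, -328); reduce a mod 194: (124, -13).
General solution: a = 124 + 194t, b = -13 - 21t for integer t.
-260 ≤ 124 + 194t ≤ 3051 gives t ∈ [-1, 15], which is 17 values.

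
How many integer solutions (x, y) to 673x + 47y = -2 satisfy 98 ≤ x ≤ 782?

gcd(673, 47):
  673 = 14*47 + 15
  47 = 3*15 + 2
  15 = 7*2 + 1
  2 = 2*1
so gcd(673, 47) = 1.
Back-substitute for Bézout coefficients:
  1 = 15 - 7*2
  ... = 673*(22) + 47*(-315)
Scale by -2: particular solution (-44, 630); reduce x mod 47: (3, -43).
General solution: x = 3 + 47t, y = -43 - 673t for integer t.
98 ≤ 3 + 47t ≤ 782 gives t ∈ [3, 16], which is 14 values.

14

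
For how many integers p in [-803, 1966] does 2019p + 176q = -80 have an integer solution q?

gcd(2019, 176):
  2019 = 11*176 + 83
  176 = 2*83 + 10
  83 = 8*10 + 3
  10 = 3*3 + 1
  3 = 3*1
so gcd(2019, 176) = 1.
Back-substitute for Bézout coefficients:
  1 = 10 - 3*3
  ... = 2019*(-53) + 176*(608)
Scale by -80: particular solution (4240, -48640); reduce p mod 176: (16, -184).
General solution: p = 16 + 176t, q = -184 - 2019t for integer t.
-803 ≤ 16 + 176t ≤ 1966 gives t ∈ [-4, 11], which is 16 values.

16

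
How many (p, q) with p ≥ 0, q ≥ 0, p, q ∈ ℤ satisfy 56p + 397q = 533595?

gcd(397, 56) = 1.
By Bézout, 56*(78) + 397*(-11) = 1.
One solution: (121, 1327).
General: p = 121 + 397t, q = 1327 - 56t.
p ≥ 0 ⇒ t ≥ 0; q ≥ 0 ⇒ t ≤ 23. So t ∈ [0, 23]: 24 solutions.

24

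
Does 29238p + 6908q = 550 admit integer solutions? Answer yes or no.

gcd(29238, 6908) = 22.
22 divides 550, so integer solutions exist.

yes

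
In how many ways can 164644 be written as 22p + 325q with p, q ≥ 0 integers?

23

gcd(325, 22) = 1.
By Bézout, 22·(133) + 325·(-9) = 1.
One solution: (127, 498).
General: p = 127 + 325t, q = 498 - 22t.
p ≥ 0 ⇒ t ≥ 0; q ≥ 0 ⇒ t ≤ 22. So t ∈ [0, 22]: 23 solutions.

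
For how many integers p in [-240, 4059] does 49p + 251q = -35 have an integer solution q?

17

gcd(251, 49) = 1.
By Bézout, 49*(41) + 251*(-8) = 1.
Particular solution: (71, -14).
General solution: p = 71 + 251t, q = -14 - 49t for integer t.
-240 ≤ 71 + 251t ≤ 4059 gives t ∈ [-1, 15], which is 17 values.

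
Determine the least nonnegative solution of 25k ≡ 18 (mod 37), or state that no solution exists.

gcd(37, 25):
  37 = 1·25 + 12
  25 = 2·12 + 1
  12 = 12·1
so gcd(37, 25) = 1.
1 divides 18, so solutions exist.
Back-substitute for Bézout coefficients:
  1 = 25 - 2·12
  ... = 25·(3) + 37·(-2)
So 25·(3) ≡ 1 (mod 37); multiply by 18: k ≡ 54 (mod 37).
Smallest nonnegative: k = 54 mod 37 = 17.

17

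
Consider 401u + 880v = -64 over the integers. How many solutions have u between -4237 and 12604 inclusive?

gcd(880, 401) = 1.
By Bézout, 401·(-79) + 880·(36) = 1.
Particular solution: (656, -299).
General solution: u = 656 + 880t, v = -299 - 401t for integer t.
-4237 ≤ 656 + 880t ≤ 12604 gives t ∈ [-5, 13], which is 19 values.

19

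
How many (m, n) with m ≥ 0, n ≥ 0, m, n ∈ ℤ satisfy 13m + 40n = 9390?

gcd(40, 13) = 1  (40 = 3·13 + 1, 13 = 13·1).
Back-substituting, 13·(-3) + 40·(1) = 1.
Scale by 9390: one solution is (-28170, 9390). Reduce m mod 40: (30, 225).
General: m = 30 + 40t, n = 225 - 13t.
m ≥ 0 ⇒ t ≥ 0; n ≥ 0 ⇒ t ≤ 17. So t ∈ [0, 17]: 18 solutions.

18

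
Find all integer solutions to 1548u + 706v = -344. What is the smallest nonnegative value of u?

39

gcd(1548, 706) = 2  (1548 = 2×706 + 136, 706 = 5×136 + 26, 136 = 5×26 + 6, 26 = 4×6 + 2, 6 = 3×2).
2 divides -344, so solutions exist.
Back-substituting, 1548×(-109) + 706×(239) = 2.
Scale by -344/2 = -172: (u₀, v₀) = (18748, -41108).
General solution: u = 18748 + 353t, v = -41108 - 774t for integer t.
u ≥ 0: smallest is 18748 mod 353 = 39 (at t = -53), with v = -86.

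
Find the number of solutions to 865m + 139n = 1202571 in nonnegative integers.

gcd(865, 139) = 1.
By Bézout, 865*(9) + 139*(-56) = 1.
One solution: (43, 8384).
General: m = 43 + 139t, n = 8384 - 865t.
m ≥ 0 ⇒ t ≥ 0; n ≥ 0 ⇒ t ≤ 9. So t ∈ [0, 9]: 10 solutions.

10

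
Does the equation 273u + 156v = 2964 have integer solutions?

gcd(273, 156):
  273 = 1·156 + 117
  156 = 1·117 + 39
  117 = 3·39
so gcd(273, 156) = 39.
39 divides 2964, so integer solutions exist.

yes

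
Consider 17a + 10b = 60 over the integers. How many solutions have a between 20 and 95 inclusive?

gcd(17, 10) = 1  (17 = 1*10 + 7, 10 = 1*7 + 3, 7 = 2*3 + 1, 3 = 3*1).
Back-substituting, 17*(3) + 10*(-5) = 1.
Scale by 60: particular solution (180, -300); reduce a mod 10: (0, 6).
General solution: a = 0 + 10t, b = 6 - 17t for integer t.
20 ≤ 0 + 10t ≤ 95 gives t ∈ [2, 9], which is 8 values.

8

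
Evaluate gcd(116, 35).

gcd(116, 35):
  116 = 3*35 + 11
  35 = 3*11 + 2
  11 = 5*2 + 1
  2 = 2*1
so gcd(116, 35) = 1.

1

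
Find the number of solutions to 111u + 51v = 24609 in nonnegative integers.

gcd(111, 51) = 3  (111 = 2*51 + 9, 51 = 5*9 + 6, 9 = 1*6 + 3, 6 = 2*3).
Back-substituting, 111*(6) + 51*(-13) = 3.
Scale by 8203: one solution is (49218, -106639). Reduce u mod 17: (3, 476).
General: u = 3 + 17t, v = 476 - 37t.
u ≥ 0 ⇒ t ≥ 0; v ≥ 0 ⇒ t ≤ 12. So t ∈ [0, 12]: 13 solutions.

13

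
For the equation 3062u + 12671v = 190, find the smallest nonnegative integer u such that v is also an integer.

gcd(12671, 3062):
  12671 = 4×3062 + 423
  3062 = 7×423 + 101
  423 = 4×101 + 19
  101 = 5×19 + 6
  19 = 3×6 + 1
  6 = 6×1
so gcd(12671, 3062) = 1.
1 divides 190, so solutions exist.
Back-substitute for Bézout coefficients:
  1 = 19 - 3×6
  ... = 3062×(-2007) + 12671×(485)
Scale by 190/1 = 190: (u₀, v₀) = (-381330, 92150).
General solution: u = -381330 + 12671t, v = 92150 - 3062t for integer t.
u ≥ 0: smallest is -381330 mod 12671 = 11471 (at t = 31), with v = -2772.

11471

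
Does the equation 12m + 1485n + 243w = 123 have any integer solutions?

gcd(1485, 12) = 3  (1485 = 123×12 + 9, 12 = 1×9 + 3, 9 = 3×3).
gcd(3, 243) = 3.
3 divides 123, so integer solutions exist.

yes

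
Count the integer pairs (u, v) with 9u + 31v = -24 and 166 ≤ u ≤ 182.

1

gcd(31, 9) = 1.
By Bézout, 9*(7) + 31*(-2) = 1.
Particular solution: (18, -6).
General solution: u = 18 + 31t, v = -6 - 9t for integer t.
166 ≤ 18 + 31t ≤ 182 gives t ∈ [5, 5], which is 1 value.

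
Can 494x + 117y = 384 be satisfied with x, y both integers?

gcd(494, 117) = 13  (494 = 4×117 + 26, 117 = 4×26 + 13, 26 = 2×13).
13 does not divide 384 (remainder 7), so no integer solutions.

no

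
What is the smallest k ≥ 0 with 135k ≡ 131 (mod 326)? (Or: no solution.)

gcd(326, 135) = 1  (326 = 2*135 + 56, 135 = 2*56 + 23, 56 = 2*23 + 10, 23 = 2*10 + 3, 10 = 3*3 + 1, 3 = 3*1).
1 divides 131, so solutions exist.
Back-substituting, 135*(-99) + 326*(41) = 1.
So 135*(-99) ≡ 1 (mod 326); multiply by 131: k ≡ -12969 (mod 326).
Smallest nonnegative: k = -12969 mod 326 = 71.

71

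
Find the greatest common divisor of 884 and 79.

gcd(884, 79):
  884 = 11·79 + 15
  79 = 5·15 + 4
  15 = 3·4 + 3
  4 = 1·3 + 1
  3 = 3·1
so gcd(884, 79) = 1.

1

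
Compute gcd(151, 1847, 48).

1

gcd(1847, 151) = 1.
gcd(1, 48) = 1.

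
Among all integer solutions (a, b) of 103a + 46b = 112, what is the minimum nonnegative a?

6

gcd(103, 46):
  103 = 2·46 + 11
  46 = 4·11 + 2
  11 = 5·2 + 1
  2 = 2·1
so gcd(103, 46) = 1.
1 divides 112, so solutions exist.
Back-substitute for Bézout coefficients:
  1 = 11 - 5·2
  ... = 103·(21) + 46·(-47)
Scale by 112/1 = 112: (a₀, b₀) = (2352, -5264).
General solution: a = 2352 + 46t, b = -5264 - 103t for integer t.
a ≥ 0: smallest is 2352 mod 46 = 6 (at t = -51), with b = -11.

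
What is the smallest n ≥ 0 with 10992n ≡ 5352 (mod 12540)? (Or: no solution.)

gcd(12540, 10992) = 12.
12 divides 5352, so solutions exist.
By Bézout, 10992×(81) + 12540×(-71) = 12.
So 10992×(81) ≡ 12 (mod 12540); multiply by 446: n ≡ 36126 (mod 1045).
Smallest nonnegative: n = 36126 mod 1045 = 596.

596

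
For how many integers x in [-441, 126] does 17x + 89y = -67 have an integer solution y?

gcd(89, 17):
  89 = 5·17 + 4
  17 = 4·4 + 1
  4 = 4·1
so gcd(89, 17) = 1.
Back-substitute for Bézout coefficients:
  1 = 17 - 4·4
  ... = 17·(21) + 89·(-4)
Scale by -67: particular solution (-1407, 268); reduce x mod 89: (17, -4).
General solution: x = 17 + 89t, y = -4 - 17t for integer t.
-441 ≤ 17 + 89t ≤ 126 gives t ∈ [-5, 1], which is 7 values.

7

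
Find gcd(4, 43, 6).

1

gcd(43, 4):
  43 = 10·4 + 3
  4 = 1·3 + 1
  3 = 3·1
so gcd(43, 4) = 1.
gcd(1, 6) = 1.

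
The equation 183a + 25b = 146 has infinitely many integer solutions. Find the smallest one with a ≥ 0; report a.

gcd(183, 25) = 1  (183 = 7·25 + 8, 25 = 3·8 + 1, 8 = 8·1).
1 divides 146, so solutions exist.
Back-substituting, 183·(-3) + 25·(22) = 1.
Scale by 146/1 = 146: (a₀, b₀) = (-438, 3212).
General solution: a = -438 + 25t, b = 3212 - 183t for integer t.
a ≥ 0: smallest is -438 mod 25 = 12 (at t = 18), with b = -82.

12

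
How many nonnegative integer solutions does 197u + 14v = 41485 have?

15

gcd(197, 14):
  197 = 14×14 + 1
  14 = 14×1
so gcd(197, 14) = 1.
Back-substitute for Bézout coefficients:
  1 = 197 - 14×14
  ... = 197×(1) + 14×(-14)
Scale by 41485: one solution is (41485, -580790). Reduce u mod 14: (3, 2921).
General: u = 3 + 14t, v = 2921 - 197t.
u ≥ 0 ⇒ t ≥ 0; v ≥ 0 ⇒ t ≤ 14. So t ∈ [0, 14]: 15 solutions.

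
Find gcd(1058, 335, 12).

gcd(1058, 335) = 1.
gcd(1, 12) = 1.

1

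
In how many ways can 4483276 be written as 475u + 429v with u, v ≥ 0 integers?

gcd(475, 429):
  475 = 1·429 + 46
  429 = 9·46 + 15
  46 = 3·15 + 1
  15 = 15·1
so gcd(475, 429) = 1.
Back-substitute for Bézout coefficients:
  1 = 46 - 3·15
  ... = 475·(28) + 429·(-31)
Scale by 4483276: one solution is (125531728, -138981556). Reduce u mod 429: (322, 10094).
General: u = 322 + 429t, v = 10094 - 475t.
u ≥ 0 ⇒ t ≥ 0; v ≥ 0 ⇒ t ≤ 21. So t ∈ [0, 21]: 22 solutions.

22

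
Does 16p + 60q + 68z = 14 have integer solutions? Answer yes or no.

no

gcd(60, 16) = 4.
gcd(4, 68) = 4.
4 does not divide 14 (remainder 2), so no integer solutions.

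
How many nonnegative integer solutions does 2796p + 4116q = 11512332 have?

gcd(4116, 2796) = 12  (4116 = 1×2796 + 1320, 2796 = 2×1320 + 156, 1320 = 8×156 + 72, 156 = 2×72 + 12, 72 = 6×12).
Back-substituting, 2796×(53) + 4116×(-36) = 12.
Scale by 959361: one solution is (50846133, -34536996). Reduce p mod 343: (156, 2691).
General: p = 156 + 343t, q = 2691 - 233t.
p ≥ 0 ⇒ t ≥ 0; q ≥ 0 ⇒ t ≤ 11. So t ∈ [0, 11]: 12 solutions.

12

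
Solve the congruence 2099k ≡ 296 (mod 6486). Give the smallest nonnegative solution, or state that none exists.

gcd(6486, 2099) = 1.
1 divides 296, so solutions exist.
By Bézout, 2099*(-2917) + 6486*(944) = 1.
So 2099*(-2917) ≡ 1 (mod 6486); multiply by 296: k ≡ -863432 (mod 6486).
Smallest nonnegative: k = -863432 mod 6486 = 5692.

5692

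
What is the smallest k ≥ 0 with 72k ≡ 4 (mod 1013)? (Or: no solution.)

394

gcd(1013, 72):
  1013 = 14×72 + 5
  72 = 14×5 + 2
  5 = 2×2 + 1
  2 = 2×1
so gcd(1013, 72) = 1.
1 divides 4, so solutions exist.
Back-substitute for Bézout coefficients:
  1 = 5 - 2×2
  ... = 72×(-408) + 1013×(29)
So 72×(-408) ≡ 1 (mod 1013); multiply by 4: k ≡ -1632 (mod 1013).
Smallest nonnegative: k = -1632 mod 1013 = 394.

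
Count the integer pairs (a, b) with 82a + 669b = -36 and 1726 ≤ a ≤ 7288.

8

gcd(669, 82):
  669 = 8×82 + 13
  82 = 6×13 + 4
  13 = 3×4 + 1
  4 = 4×1
so gcd(669, 82) = 1.
Back-substitute for Bézout coefficients:
  1 = 13 - 3×4
  ... = 82×(-155) + 669×(19)
Scale by -36: particular solution (5580, -684); reduce a mod 669: (228, -28).
General solution: a = 228 + 669t, b = -28 - 82t for integer t.
1726 ≤ 228 + 669t ≤ 7288 gives t ∈ [3, 10], which is 8 values.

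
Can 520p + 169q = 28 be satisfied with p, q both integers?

gcd(520, 169) = 13.
13 does not divide 28 (remainder 2), so no integer solutions.

no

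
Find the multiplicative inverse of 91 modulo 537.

gcd(537, 91) = 1  (537 = 5·91 + 82, 91 = 1·82 + 9, 82 = 9·9 + 1, 9 = 9·1).
Back-substituting, 91·(-59) + 537·(10) = 1.
So 91·-59 ≡ 1 (mod 537), and -59 mod 537 = 478.

478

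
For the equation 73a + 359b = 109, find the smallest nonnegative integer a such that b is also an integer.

31

gcd(359, 73) = 1  (359 = 4×73 + 67, 73 = 1×67 + 6, 67 = 11×6 + 1, 6 = 6×1).
1 divides 109, so solutions exist.
Back-substituting, 73×(-59) + 359×(12) = 1.
Scale by 109/1 = 109: (a₀, b₀) = (-6431, 1308).
General solution: a = -6431 + 359t, b = 1308 - 73t for integer t.
a ≥ 0: smallest is -6431 mod 359 = 31 (at t = 18), with b = -6.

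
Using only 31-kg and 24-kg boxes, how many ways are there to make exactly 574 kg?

Need nonnegative integers with 31j + 24k = 574.
gcd(31, 24) = 1, and 31·(7) + 24·(-9) = 1.
So (j₀, k₀) = (4018, -5166); general j = 4018 + 24t, k = -5166 - 31t.
j ≥ 0 ⇒ t ≥ -167; k ≥ 0 ⇒ t ≤ -167. That's 1 value of t.

1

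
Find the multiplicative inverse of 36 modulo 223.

31

gcd(223, 36) = 1.
By Bézout, 36·(31) + 223·(-5) = 1.
So 36·31 ≡ 1 (mod 223), and 31 mod 223 = 31.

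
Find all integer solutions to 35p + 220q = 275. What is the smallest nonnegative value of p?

33

gcd(220, 35):
  220 = 6*35 + 10
  35 = 3*10 + 5
  10 = 2*5
so gcd(220, 35) = 5.
5 divides 275, so solutions exist.
Back-substitute for Bézout coefficients:
  5 = 35 - 3*10
  ... = 35*(19) + 220*(-3)
Scale by 275/5 = 55: (p₀, q₀) = (1045, -165).
General solution: p = 1045 + 44t, q = -165 - 7t for integer t.
p ≥ 0: smallest is 1045 mod 44 = 33 (at t = -23), with q = -4.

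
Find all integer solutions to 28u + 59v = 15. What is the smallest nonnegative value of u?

49

gcd(59, 28):
  59 = 2×28 + 3
  28 = 9×3 + 1
  3 = 3×1
so gcd(59, 28) = 1.
1 divides 15, so solutions exist.
Back-substitute for Bézout coefficients:
  1 = 28 - 9×3
  ... = 28×(19) + 59×(-9)
Scale by 15/1 = 15: (u₀, v₀) = (285, -135).
General solution: u = 285 + 59t, v = -135 - 28t for integer t.
u ≥ 0: smallest is 285 mod 59 = 49 (at t = -4), with v = -23.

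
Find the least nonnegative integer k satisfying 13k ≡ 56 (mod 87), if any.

gcd(87, 13) = 1.
1 divides 56, so solutions exist.
By Bézout, 13×(-20) + 87×(3) = 1.
So 13×(-20) ≡ 1 (mod 87); multiply by 56: k ≡ -1120 (mod 87).
Smallest nonnegative: k = -1120 mod 87 = 11.

11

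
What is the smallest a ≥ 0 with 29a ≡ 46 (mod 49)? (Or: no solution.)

32

gcd(49, 29):
  49 = 1·29 + 20
  29 = 1·20 + 9
  20 = 2·9 + 2
  9 = 4·2 + 1
  2 = 2·1
so gcd(49, 29) = 1.
1 divides 46, so solutions exist.
Back-substitute for Bézout coefficients:
  1 = 9 - 4·2
  ... = 29·(22) + 49·(-13)
So 29·(22) ≡ 1 (mod 49); multiply by 46: a ≡ 1012 (mod 49).
Smallest nonnegative: a = 1012 mod 49 = 32.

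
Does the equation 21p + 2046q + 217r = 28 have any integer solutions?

gcd(2046, 21) = 3  (2046 = 97*21 + 9, 21 = 2*9 + 3, 9 = 3*3).
gcd(3, 217) = 1.
1 divides 28, so integer solutions exist.

yes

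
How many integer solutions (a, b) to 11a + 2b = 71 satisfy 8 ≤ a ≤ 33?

gcd(11, 2) = 1.
By Bézout, 11·(1) + 2·(-5) = 1.
Particular solution: (1, 30).
General solution: a = 1 + 2t, b = 30 - 11t for integer t.
8 ≤ 1 + 2t ≤ 33 gives t ∈ [4, 16], which is 13 values.

13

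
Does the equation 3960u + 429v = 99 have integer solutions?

gcd(3960, 429):
  3960 = 9*429 + 99
  429 = 4*99 + 33
  99 = 3*33
so gcd(3960, 429) = 33.
33 divides 99, so integer solutions exist.

yes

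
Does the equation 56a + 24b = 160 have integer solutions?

yes

gcd(56, 24) = 8  (56 = 2·24 + 8, 24 = 3·8).
8 divides 160, so integer solutions exist.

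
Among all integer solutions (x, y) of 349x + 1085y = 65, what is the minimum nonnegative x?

880

gcd(1085, 349):
  1085 = 3·349 + 38
  349 = 9·38 + 7
  38 = 5·7 + 3
  7 = 2·3 + 1
  3 = 3·1
so gcd(1085, 349) = 1.
1 divides 65, so solutions exist.
Back-substitute for Bézout coefficients:
  1 = 7 - 2·3
  ... = 349·(314) + 1085·(-101)
Scale by 65/1 = 65: (x₀, y₀) = (20410, -6565).
General solution: x = 20410 + 1085t, y = -6565 - 349t for integer t.
x ≥ 0: smallest is 20410 mod 1085 = 880 (at t = -18), with y = -283.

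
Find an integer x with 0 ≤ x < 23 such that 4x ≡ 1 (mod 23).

6

gcd(23, 4):
  23 = 5*4 + 3
  4 = 1*3 + 1
  3 = 3*1
so gcd(23, 4) = 1.
Back-substitute for Bézout coefficients:
  1 = 4 - 1*3
  ... = 4*(6) + 23*(-1)
So 4*6 ≡ 1 (mod 23), and 6 mod 23 = 6.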